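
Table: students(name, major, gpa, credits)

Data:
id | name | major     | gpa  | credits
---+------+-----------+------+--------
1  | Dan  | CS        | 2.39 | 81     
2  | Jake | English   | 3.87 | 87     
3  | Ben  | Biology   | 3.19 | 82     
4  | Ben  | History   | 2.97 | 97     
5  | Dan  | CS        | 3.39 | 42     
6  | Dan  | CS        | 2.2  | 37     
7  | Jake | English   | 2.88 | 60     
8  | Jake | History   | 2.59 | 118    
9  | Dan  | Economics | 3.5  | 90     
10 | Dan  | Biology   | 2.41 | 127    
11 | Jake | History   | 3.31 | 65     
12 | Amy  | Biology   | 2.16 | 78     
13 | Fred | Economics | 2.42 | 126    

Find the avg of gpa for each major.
SELECT major, AVG(gpa) as result
FROM students
GROUP BY major

Result:
  Biology: 2.59
  CS: 2.66
  Economics: 2.96
  English: 3.38
  History: 2.96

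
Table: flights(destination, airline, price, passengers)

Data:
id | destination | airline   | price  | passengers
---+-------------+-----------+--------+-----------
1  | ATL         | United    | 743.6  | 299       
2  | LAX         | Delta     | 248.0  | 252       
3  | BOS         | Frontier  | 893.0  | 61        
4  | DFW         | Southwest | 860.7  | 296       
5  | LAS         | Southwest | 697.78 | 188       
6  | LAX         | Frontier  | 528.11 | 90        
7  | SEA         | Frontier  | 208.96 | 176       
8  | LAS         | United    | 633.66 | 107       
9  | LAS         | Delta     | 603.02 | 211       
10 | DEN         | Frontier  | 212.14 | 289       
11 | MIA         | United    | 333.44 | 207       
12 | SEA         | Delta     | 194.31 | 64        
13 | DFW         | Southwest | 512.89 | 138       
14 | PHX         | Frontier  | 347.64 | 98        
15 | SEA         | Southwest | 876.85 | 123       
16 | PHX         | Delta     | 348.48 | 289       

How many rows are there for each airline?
SELECT airline, COUNT(*) as count
FROM flights
GROUP BY airline

Result:
  Delta: 4
  Frontier: 5
  Southwest: 4
  United: 3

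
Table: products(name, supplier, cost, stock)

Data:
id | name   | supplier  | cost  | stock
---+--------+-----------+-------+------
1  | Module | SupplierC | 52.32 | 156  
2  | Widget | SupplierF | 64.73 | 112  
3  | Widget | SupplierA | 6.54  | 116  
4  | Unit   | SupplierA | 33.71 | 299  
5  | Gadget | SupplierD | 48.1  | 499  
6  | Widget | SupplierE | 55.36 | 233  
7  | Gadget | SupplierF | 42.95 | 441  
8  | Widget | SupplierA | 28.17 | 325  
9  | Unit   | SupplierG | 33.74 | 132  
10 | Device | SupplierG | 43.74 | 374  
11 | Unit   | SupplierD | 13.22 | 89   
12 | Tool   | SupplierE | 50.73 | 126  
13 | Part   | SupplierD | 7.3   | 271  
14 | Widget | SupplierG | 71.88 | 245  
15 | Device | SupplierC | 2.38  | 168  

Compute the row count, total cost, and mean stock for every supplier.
SELECT supplier,
       COUNT(*) as cnt,
       SUM(cost) as total_cost,
       AVG(stock) as avg_stock
FROM products
GROUP BY supplier

Result:
  SupplierA: 3 records, 68.42 total cost, 246.67 avg stock
  SupplierC: 2 records, 54.70 total cost, 162.00 avg stock
  SupplierD: 3 records, 68.62 total cost, 286.33 avg stock
  SupplierE: 2 records, 106.09 total cost, 179.50 avg stock
  SupplierF: 2 records, 107.68 total cost, 276.50 avg stock
  SupplierG: 3 records, 149.36 total cost, 250.33 avg stock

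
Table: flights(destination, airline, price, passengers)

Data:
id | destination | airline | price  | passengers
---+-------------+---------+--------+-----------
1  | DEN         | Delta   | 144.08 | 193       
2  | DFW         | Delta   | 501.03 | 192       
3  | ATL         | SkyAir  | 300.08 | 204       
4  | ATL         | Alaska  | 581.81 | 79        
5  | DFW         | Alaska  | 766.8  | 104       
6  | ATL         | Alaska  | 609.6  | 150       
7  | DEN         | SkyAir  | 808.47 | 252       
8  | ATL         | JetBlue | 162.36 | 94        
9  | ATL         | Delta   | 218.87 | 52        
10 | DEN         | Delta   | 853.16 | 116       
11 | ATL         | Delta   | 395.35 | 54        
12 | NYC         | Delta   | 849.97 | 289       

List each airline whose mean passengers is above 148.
SELECT airline, AVG(passengers)
FROM flights
GROUP BY airline
HAVING AVG(passengers) > 148

Result:
  Delta: avg=149.33
  SkyAir: avg=228.00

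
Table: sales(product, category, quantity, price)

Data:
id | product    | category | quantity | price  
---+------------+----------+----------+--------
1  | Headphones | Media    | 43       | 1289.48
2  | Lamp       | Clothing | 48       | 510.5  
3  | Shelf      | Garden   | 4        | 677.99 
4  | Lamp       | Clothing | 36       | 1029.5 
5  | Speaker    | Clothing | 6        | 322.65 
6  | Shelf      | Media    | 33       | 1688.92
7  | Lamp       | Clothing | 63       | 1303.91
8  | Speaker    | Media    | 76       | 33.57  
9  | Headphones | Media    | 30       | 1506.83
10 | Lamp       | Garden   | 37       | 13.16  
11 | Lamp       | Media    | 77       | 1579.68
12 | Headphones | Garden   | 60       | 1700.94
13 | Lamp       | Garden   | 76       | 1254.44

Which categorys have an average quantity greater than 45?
SELECT category, AVG(quantity)
FROM sales
GROUP BY category
HAVING AVG(quantity) > 45

Result:
  Media: avg=51.80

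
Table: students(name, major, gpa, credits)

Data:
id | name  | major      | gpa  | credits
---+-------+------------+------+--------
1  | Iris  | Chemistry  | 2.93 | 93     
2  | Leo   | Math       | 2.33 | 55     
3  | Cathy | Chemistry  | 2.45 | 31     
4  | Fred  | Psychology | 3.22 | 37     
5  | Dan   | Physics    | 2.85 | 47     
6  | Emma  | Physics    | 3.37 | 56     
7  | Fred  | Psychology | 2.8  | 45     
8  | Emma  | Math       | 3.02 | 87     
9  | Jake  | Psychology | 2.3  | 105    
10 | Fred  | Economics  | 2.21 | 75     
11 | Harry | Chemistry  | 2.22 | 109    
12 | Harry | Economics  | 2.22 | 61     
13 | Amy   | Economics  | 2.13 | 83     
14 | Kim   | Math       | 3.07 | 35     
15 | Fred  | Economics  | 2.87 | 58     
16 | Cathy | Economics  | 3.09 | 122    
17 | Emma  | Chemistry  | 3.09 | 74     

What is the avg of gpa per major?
SELECT major, AVG(gpa) as result
FROM students
GROUP BY major

Result:
  Chemistry: 2.67
  Economics: 2.50
  Math: 2.81
  Physics: 3.11
  Psychology: 2.77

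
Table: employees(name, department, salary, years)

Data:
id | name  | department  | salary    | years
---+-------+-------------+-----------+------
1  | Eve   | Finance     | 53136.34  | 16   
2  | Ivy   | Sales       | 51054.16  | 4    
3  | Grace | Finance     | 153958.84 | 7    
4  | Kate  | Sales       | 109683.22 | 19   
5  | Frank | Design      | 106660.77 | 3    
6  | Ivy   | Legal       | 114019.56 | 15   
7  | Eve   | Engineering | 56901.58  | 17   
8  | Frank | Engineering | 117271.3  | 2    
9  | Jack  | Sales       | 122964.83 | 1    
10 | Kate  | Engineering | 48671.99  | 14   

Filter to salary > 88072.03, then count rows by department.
SELECT department, COUNT(*)
FROM employees
WHERE salary > 88072.03
GROUP BY department

Note: WHERE filters rows before grouping.

Result:
  Design: 1
  Engineering: 1
  Finance: 1
  Legal: 1
  Sales: 2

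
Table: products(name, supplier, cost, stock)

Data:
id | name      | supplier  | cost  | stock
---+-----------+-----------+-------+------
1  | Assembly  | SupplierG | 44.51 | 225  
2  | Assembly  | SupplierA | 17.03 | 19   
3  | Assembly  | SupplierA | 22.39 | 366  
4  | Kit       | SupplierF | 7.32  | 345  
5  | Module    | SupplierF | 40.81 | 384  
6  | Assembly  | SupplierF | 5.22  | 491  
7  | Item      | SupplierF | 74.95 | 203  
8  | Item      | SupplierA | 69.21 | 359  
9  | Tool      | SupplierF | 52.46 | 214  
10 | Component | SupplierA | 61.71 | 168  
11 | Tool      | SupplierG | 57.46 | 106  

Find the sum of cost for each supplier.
SELECT supplier, SUM(cost) as result
FROM products
GROUP BY supplier

Result:
  SupplierA: 170.34
  SupplierF: 180.76
  SupplierG: 101.97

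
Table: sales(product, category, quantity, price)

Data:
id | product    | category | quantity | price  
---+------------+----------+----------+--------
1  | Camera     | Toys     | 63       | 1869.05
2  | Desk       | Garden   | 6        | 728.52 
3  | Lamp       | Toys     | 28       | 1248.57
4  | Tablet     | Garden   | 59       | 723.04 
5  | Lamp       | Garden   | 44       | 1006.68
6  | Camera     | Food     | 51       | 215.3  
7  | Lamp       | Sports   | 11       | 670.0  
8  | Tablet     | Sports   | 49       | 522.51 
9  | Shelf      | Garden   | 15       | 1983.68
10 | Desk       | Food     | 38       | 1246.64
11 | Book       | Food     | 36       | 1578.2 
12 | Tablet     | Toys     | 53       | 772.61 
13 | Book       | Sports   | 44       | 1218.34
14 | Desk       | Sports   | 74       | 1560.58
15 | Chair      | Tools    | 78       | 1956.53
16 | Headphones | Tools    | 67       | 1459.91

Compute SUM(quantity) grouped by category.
SELECT category, SUM(quantity) as result
FROM sales
GROUP BY category

Result:
  Food: 125
  Garden: 124
  Sports: 178
  Tools: 145
  Toys: 144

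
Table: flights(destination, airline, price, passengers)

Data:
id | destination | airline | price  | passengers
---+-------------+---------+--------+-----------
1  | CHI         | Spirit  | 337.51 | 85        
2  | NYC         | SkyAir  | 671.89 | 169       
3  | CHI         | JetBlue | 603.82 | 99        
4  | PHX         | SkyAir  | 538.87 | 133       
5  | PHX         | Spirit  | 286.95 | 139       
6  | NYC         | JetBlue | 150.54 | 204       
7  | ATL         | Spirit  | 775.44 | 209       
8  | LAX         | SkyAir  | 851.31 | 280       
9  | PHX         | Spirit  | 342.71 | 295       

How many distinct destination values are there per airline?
SELECT airline, COUNT(DISTINCT destination)
FROM flights
GROUP BY airline

Result:
  JetBlue: 2 distinct
  SkyAir: 3 distinct
  Spirit: 3 distinct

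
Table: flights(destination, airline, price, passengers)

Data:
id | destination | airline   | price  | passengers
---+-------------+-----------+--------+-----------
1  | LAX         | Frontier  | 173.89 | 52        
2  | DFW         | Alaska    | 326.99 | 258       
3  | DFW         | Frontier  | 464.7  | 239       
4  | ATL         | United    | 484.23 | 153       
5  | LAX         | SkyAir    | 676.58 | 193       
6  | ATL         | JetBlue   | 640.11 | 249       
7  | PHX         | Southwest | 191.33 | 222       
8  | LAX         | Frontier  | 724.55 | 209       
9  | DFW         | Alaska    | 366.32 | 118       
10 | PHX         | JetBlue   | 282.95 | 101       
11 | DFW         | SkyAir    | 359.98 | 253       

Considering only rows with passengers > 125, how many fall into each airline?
SELECT airline, COUNT(*)
FROM flights
WHERE passengers > 125
GROUP BY airline

Note: WHERE filters rows before grouping.

Result:
  Alaska: 1
  Frontier: 2
  JetBlue: 1
  SkyAir: 2
  Southwest: 1
  United: 1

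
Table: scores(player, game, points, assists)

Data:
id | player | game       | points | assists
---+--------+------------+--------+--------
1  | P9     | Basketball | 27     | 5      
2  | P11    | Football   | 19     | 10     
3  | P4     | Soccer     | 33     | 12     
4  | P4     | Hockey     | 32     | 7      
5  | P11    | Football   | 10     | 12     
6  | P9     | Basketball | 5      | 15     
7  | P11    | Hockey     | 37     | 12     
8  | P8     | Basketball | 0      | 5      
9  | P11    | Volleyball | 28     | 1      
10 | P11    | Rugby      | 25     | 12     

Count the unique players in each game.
SELECT game, COUNT(DISTINCT player)
FROM scores
GROUP BY game

Result:
  Basketball: 2 distinct
  Football: 1 distinct
  Hockey: 2 distinct
  Rugby: 1 distinct
  Soccer: 1 distinct
  Volleyball: 1 distinct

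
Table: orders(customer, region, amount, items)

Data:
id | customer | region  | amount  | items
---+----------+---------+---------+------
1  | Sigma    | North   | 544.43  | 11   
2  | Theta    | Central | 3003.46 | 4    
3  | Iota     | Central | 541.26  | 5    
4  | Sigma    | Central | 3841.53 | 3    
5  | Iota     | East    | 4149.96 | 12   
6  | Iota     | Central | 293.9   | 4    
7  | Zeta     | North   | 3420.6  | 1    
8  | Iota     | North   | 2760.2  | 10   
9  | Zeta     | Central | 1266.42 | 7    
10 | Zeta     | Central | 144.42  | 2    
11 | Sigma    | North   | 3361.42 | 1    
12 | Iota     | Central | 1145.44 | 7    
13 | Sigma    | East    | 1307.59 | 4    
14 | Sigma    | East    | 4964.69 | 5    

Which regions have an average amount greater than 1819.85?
SELECT region, AVG(amount)
FROM orders
GROUP BY region
HAVING AVG(amount) > 1819.85

Result:
  East: avg=3474.08
  North: avg=2521.66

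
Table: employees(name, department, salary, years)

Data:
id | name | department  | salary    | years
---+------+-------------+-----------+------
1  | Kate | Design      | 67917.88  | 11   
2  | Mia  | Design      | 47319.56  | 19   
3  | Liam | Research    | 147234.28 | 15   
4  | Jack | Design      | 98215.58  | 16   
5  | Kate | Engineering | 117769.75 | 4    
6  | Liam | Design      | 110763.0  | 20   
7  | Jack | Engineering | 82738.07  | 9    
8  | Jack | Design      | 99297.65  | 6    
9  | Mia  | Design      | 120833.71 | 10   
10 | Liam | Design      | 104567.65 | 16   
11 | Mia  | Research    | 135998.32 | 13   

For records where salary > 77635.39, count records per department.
SELECT department, COUNT(*)
FROM employees
WHERE salary > 77635.39
GROUP BY department

Note: WHERE filters rows before grouping.

Result:
  Design: 5
  Engineering: 2
  Research: 2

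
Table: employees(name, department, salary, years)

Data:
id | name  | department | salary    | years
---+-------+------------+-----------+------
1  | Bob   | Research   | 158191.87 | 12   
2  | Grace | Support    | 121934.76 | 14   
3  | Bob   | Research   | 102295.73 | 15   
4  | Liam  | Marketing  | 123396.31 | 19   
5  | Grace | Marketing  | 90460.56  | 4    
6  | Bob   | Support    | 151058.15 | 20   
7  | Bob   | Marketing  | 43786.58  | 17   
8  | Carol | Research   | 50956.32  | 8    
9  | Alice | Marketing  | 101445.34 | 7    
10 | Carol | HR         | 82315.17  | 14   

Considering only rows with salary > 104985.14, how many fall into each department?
SELECT department, COUNT(*)
FROM employees
WHERE salary > 104985.14
GROUP BY department

Note: WHERE filters rows before grouping.

Result:
  Marketing: 1
  Research: 1
  Support: 2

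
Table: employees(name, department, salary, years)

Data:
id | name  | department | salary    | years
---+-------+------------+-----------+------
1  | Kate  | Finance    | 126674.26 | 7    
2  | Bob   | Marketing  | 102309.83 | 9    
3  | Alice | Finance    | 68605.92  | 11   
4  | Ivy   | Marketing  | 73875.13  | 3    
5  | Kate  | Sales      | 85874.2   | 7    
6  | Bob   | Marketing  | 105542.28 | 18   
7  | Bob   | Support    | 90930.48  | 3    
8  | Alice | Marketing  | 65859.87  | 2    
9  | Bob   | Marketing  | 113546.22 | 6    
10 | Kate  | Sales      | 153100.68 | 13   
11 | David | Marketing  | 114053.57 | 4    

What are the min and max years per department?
SELECT department, MIN(years), MAX(years)
FROM employees
GROUP BY department

Result:
  Finance: min=7, max=11
  Marketing: min=2, max=18
  Sales: min=7, max=13
  Support: min=3, max=3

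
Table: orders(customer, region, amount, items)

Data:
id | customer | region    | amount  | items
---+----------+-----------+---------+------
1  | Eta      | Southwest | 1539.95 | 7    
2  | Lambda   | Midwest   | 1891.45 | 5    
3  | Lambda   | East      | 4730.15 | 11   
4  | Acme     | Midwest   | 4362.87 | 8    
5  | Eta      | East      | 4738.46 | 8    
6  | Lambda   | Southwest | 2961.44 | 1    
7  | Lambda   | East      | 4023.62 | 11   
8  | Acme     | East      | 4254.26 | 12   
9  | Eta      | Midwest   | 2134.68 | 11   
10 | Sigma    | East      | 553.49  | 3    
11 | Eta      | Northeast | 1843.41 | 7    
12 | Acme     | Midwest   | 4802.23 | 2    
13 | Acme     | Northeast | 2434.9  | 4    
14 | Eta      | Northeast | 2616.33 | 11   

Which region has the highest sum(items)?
SELECT region, SUM(items) as val
FROM orders
GROUP BY region
ORDER BY val DESC
LIMIT 1

Result: East with sum(items) = 45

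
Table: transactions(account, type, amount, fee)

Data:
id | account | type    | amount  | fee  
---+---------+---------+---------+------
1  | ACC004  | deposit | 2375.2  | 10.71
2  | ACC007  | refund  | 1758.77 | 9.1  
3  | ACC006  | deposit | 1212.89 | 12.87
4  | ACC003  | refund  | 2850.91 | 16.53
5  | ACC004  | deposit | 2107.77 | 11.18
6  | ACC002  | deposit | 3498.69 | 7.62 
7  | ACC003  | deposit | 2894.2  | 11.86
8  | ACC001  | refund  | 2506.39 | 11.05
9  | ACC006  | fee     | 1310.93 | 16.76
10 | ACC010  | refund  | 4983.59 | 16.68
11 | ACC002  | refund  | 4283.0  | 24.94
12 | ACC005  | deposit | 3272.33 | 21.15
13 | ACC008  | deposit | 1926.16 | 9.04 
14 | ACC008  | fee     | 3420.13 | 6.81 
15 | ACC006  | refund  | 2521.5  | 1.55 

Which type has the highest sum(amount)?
SELECT type, SUM(amount) as val
FROM transactions
GROUP BY type
ORDER BY val DESC
LIMIT 1

Result: refund with sum(amount) = 18904.16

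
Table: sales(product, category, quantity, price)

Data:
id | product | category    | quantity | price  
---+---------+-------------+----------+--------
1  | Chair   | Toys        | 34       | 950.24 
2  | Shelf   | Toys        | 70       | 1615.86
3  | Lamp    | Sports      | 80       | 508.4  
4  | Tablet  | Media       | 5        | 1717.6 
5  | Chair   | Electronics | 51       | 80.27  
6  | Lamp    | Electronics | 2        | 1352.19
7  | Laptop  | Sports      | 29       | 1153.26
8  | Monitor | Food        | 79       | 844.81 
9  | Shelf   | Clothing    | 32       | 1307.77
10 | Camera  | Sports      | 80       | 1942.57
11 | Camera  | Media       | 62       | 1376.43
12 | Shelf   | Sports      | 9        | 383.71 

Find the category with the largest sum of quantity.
SELECT category, SUM(quantity) as val
FROM sales
GROUP BY category
ORDER BY val DESC
LIMIT 1

Result: Sports with sum(quantity) = 198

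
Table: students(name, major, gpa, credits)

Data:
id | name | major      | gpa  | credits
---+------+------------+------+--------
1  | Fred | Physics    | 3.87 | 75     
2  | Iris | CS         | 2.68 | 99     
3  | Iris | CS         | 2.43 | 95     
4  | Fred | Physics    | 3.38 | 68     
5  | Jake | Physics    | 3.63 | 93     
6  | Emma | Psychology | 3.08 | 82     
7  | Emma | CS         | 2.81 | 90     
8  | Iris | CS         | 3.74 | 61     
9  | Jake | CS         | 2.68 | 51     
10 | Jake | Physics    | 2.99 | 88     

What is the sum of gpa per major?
SELECT major, SUM(gpa) as result
FROM students
GROUP BY major

Result:
  CS: 14.34
  Physics: 13.87
  Psychology: 3.08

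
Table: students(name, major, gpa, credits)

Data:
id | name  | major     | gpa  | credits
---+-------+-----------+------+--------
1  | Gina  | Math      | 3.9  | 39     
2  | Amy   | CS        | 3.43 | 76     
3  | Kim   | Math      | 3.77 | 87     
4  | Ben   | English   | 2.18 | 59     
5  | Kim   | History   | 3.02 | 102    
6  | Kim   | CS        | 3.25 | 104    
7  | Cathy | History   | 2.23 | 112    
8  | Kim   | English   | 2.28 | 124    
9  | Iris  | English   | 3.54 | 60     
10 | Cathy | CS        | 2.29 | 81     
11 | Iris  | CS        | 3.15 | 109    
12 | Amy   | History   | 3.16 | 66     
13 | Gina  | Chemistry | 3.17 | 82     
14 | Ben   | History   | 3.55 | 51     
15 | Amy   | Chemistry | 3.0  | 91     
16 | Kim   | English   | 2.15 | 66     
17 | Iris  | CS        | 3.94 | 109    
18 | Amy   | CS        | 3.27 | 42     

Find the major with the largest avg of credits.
SELECT major, AVG(credits) as val
FROM students
GROUP BY major
ORDER BY val DESC
LIMIT 1

Result: CS with avg(credits) = 86.83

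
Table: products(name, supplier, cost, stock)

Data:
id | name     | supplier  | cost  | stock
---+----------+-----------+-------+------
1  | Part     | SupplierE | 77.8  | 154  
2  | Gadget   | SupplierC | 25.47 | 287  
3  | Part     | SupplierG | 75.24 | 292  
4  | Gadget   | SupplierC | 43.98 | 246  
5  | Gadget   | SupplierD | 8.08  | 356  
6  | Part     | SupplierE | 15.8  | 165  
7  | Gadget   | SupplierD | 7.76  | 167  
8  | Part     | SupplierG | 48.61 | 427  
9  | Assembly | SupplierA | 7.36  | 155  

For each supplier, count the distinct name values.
SELECT supplier, COUNT(DISTINCT name)
FROM products
GROUP BY supplier

Result:
  SupplierA: 1 distinct
  SupplierC: 1 distinct
  SupplierD: 1 distinct
  SupplierE: 1 distinct
  SupplierG: 1 distinct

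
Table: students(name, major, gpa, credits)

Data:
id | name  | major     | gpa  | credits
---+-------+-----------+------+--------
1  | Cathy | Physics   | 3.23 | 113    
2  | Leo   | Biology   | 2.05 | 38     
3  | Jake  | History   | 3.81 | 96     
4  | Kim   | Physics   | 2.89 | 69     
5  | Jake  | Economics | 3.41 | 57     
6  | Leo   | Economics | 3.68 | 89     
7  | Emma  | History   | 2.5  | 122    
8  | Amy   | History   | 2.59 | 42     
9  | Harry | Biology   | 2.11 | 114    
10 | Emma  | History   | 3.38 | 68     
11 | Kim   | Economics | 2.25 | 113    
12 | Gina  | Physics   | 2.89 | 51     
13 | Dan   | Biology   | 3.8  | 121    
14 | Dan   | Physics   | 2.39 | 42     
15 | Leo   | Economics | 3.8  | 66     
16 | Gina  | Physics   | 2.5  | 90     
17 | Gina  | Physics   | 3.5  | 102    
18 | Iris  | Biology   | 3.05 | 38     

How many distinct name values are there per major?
SELECT major, COUNT(DISTINCT name)
FROM students
GROUP BY major

Result:
  Biology: 4 distinct
  Economics: 3 distinct
  History: 3 distinct
  Physics: 4 distinct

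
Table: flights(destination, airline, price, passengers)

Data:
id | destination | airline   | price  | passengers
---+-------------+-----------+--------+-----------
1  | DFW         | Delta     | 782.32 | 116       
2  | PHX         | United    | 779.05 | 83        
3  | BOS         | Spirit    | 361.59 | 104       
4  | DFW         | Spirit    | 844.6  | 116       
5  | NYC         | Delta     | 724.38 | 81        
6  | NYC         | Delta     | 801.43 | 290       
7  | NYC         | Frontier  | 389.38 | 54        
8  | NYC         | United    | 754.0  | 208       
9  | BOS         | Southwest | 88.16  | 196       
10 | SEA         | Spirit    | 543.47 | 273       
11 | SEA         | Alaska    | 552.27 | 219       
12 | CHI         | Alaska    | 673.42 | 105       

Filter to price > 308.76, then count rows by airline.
SELECT airline, COUNT(*)
FROM flights
WHERE price > 308.76
GROUP BY airline

Note: WHERE filters rows before grouping.

Result:
  Alaska: 2
  Delta: 3
  Frontier: 1
  Spirit: 3
  United: 2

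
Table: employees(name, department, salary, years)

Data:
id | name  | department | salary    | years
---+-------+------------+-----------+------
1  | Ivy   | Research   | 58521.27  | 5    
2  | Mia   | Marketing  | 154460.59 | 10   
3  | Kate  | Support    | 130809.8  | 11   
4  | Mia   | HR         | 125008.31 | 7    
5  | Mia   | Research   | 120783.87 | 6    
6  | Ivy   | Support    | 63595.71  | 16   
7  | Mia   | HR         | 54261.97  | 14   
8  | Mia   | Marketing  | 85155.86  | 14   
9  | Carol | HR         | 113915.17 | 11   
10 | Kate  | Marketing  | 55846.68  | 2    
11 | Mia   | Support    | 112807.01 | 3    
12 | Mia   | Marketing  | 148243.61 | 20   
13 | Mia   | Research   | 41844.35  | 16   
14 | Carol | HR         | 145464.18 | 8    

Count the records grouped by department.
SELECT department, COUNT(*) as count
FROM employees
GROUP BY department

Result:
  HR: 4
  Marketing: 4
  Research: 3
  Support: 3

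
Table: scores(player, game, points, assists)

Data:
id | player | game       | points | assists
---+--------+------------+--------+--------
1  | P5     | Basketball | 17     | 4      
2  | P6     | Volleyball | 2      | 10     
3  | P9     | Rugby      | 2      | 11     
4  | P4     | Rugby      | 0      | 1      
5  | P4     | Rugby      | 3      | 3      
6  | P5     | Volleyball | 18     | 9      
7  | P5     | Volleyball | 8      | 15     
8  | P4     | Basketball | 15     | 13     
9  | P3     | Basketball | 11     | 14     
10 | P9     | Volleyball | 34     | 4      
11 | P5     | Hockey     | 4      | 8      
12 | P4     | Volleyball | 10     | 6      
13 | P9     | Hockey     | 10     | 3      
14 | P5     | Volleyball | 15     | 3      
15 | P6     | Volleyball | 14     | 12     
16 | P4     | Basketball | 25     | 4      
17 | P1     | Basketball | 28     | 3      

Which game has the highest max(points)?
SELECT game, MAX(points) as val
FROM scores
GROUP BY game
ORDER BY val DESC
LIMIT 1

Result: Volleyball with max(points) = 34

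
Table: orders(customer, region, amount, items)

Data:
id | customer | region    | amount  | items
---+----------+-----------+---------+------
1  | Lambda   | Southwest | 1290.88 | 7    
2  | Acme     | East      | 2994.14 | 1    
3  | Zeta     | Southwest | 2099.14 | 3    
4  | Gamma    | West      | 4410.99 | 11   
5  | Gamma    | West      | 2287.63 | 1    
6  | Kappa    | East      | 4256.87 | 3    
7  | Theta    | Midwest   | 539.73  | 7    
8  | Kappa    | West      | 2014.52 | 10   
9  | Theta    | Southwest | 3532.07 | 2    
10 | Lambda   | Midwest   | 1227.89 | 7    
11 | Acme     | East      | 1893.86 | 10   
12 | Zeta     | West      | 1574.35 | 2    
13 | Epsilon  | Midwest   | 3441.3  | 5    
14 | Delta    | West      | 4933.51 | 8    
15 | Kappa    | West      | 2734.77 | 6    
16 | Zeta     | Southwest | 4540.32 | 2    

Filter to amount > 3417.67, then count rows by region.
SELECT region, COUNT(*)
FROM orders
WHERE amount > 3417.67
GROUP BY region

Note: WHERE filters rows before grouping.

Result:
  East: 1
  Midwest: 1
  Southwest: 2
  West: 2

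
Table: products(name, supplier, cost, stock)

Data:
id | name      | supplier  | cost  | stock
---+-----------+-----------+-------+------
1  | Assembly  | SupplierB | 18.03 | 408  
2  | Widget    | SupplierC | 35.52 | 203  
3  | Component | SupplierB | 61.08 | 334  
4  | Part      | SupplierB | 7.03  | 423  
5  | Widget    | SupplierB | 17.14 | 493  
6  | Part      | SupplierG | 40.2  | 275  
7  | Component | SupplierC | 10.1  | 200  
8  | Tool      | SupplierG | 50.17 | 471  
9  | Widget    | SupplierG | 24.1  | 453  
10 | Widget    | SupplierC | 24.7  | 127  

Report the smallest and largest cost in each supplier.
SELECT supplier, MIN(cost), MAX(cost)
FROM products
GROUP BY supplier

Result:
  SupplierB: min=7.03, max=61.08
  SupplierC: min=10.10, max=35.52
  SupplierG: min=24.10, max=50.17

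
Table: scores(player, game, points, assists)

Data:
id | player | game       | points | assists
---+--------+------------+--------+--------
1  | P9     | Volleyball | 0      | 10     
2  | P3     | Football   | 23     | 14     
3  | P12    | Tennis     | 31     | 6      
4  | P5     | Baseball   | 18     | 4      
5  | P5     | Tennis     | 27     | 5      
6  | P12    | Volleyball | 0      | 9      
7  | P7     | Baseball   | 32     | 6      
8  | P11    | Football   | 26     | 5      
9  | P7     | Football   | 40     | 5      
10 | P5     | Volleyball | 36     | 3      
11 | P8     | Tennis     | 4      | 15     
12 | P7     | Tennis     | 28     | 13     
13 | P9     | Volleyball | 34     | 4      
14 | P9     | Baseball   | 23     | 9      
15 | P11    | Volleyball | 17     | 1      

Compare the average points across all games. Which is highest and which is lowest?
SELECT game, AVG(points)
FROM scores
GROUP BY game
ORDER BY AVG(points)

All groups:
  Volleyball: 17.40
  Tennis: 22.50
  Baseball: 24.33
  Football: 29.67

Highest: Football (29.67)
Lowest: Volleyball (17.40)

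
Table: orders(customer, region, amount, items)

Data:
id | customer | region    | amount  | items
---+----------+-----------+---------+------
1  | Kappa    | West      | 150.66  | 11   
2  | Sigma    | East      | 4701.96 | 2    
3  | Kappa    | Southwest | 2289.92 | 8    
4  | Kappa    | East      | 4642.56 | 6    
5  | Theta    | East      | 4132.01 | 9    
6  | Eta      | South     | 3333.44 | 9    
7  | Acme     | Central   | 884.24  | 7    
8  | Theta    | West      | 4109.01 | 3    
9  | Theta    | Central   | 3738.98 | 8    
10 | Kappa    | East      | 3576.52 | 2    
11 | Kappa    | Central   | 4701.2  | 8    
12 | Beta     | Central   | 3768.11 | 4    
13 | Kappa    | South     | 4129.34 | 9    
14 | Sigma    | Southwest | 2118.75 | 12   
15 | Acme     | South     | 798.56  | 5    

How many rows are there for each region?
SELECT region, COUNT(*) as count
FROM orders
GROUP BY region

Result:
  Central: 4
  East: 4
  South: 3
  Southwest: 2
  West: 2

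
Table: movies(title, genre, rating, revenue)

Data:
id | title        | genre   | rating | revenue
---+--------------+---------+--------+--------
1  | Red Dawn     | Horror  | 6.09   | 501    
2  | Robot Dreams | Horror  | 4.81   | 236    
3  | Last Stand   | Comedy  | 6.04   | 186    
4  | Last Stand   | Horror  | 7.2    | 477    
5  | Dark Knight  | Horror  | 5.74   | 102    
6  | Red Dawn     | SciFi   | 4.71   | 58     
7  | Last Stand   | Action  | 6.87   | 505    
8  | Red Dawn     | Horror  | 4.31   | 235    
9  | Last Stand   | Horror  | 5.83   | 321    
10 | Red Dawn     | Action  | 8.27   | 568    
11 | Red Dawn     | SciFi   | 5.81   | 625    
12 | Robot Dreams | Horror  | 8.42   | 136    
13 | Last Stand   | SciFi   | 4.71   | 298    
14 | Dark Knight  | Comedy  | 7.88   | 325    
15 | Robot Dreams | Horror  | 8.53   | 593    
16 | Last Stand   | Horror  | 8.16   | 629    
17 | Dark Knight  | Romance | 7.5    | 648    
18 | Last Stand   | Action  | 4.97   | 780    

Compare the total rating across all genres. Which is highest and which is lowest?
SELECT genre, SUM(rating)
FROM movies
GROUP BY genre
ORDER BY SUM(rating)

All groups:
  Romance: 7.50
  Comedy: 13.92
  SciFi: 15.23
  Action: 20.11
  Horror: 59.09

Highest: Horror (59.09)
Lowest: Romance (7.50)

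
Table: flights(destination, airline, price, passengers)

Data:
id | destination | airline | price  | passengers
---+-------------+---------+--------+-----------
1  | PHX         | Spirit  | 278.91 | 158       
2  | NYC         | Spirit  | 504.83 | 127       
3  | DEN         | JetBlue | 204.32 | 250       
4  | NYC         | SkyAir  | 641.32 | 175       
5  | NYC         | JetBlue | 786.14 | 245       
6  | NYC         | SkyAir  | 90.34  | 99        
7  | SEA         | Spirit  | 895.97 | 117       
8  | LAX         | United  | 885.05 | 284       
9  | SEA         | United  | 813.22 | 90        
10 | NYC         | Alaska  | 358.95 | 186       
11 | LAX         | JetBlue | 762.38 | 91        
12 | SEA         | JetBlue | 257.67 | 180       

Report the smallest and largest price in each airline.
SELECT airline, MIN(price), MAX(price)
FROM flights
GROUP BY airline

Result:
  Alaska: min=358.95, max=358.95
  JetBlue: min=204.32, max=786.14
  SkyAir: min=90.34, max=641.32
  Spirit: min=278.91, max=895.97
  United: min=813.22, max=885.05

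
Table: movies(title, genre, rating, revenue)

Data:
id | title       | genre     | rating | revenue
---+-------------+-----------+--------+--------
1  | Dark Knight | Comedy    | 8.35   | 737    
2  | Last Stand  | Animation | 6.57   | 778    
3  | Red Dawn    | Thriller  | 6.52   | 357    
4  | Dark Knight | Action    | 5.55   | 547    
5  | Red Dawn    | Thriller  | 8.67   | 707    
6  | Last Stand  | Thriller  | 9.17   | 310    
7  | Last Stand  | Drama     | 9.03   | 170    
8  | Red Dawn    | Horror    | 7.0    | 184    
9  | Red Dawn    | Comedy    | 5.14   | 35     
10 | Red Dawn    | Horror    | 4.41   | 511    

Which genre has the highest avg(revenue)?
SELECT genre, AVG(revenue) as val
FROM movies
GROUP BY genre
ORDER BY val DESC
LIMIT 1

Result: Animation with avg(revenue) = 778.00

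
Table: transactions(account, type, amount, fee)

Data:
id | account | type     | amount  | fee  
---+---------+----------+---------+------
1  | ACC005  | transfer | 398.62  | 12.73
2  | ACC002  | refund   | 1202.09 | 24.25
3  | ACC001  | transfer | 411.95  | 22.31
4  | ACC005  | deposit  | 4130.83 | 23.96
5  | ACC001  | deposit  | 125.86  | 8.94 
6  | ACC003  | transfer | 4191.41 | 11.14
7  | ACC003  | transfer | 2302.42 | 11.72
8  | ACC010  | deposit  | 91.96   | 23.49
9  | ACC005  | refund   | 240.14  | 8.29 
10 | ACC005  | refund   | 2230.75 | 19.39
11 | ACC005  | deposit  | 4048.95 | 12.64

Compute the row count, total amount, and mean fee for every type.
SELECT type,
       COUNT(*) as cnt,
       SUM(amount) as total_amount,
       AVG(fee) as avg_fee
FROM transactions
GROUP BY type

Result:
  deposit: 4 records, 8397.60 total amount, 17.26 avg fee
  refund: 3 records, 3672.98 total amount, 17.31 avg fee
  transfer: 4 records, 7304.40 total amount, 14.48 avg fee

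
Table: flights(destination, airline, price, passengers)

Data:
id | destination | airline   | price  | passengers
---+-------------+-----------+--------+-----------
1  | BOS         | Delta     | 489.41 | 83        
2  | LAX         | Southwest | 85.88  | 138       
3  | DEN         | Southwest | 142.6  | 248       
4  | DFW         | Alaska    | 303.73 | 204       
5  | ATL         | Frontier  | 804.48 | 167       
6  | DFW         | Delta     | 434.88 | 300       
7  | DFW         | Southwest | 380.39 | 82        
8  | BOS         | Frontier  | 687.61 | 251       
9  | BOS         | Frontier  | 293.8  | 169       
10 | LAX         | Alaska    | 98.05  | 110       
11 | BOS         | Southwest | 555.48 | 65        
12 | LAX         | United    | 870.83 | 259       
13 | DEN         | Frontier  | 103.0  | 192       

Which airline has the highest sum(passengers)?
SELECT airline, SUM(passengers) as val
FROM flights
GROUP BY airline
ORDER BY val DESC
LIMIT 1

Result: Frontier with sum(passengers) = 779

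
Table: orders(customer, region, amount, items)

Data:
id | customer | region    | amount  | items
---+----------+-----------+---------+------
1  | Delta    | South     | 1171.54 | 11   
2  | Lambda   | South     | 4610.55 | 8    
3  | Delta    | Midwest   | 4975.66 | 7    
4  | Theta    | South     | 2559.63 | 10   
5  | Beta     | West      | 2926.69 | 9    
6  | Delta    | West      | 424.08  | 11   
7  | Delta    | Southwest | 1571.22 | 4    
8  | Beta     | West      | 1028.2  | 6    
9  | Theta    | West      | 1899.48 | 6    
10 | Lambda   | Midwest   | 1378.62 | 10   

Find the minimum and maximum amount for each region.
SELECT region, MIN(amount), MAX(amount)
FROM orders
GROUP BY region

Result:
  Midwest: min=1378.62, max=4975.66
  South: min=1171.54, max=4610.55
  Southwest: min=1571.22, max=1571.22
  West: min=424.08, max=2926.69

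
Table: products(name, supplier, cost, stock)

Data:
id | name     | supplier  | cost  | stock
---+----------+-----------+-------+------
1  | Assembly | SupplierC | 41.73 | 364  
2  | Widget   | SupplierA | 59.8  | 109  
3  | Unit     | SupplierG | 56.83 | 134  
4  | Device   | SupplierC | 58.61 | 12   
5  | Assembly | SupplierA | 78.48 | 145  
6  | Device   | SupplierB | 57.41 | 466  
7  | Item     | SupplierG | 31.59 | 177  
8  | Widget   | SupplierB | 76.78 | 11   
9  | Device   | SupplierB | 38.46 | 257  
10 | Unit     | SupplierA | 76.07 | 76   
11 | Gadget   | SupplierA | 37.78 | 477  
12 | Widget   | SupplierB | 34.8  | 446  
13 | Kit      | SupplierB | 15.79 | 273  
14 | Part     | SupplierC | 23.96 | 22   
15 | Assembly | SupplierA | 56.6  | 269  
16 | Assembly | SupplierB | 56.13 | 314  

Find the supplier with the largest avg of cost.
SELECT supplier, AVG(cost) as val
FROM products
GROUP BY supplier
ORDER BY val DESC
LIMIT 1

Result: SupplierA with avg(cost) = 61.75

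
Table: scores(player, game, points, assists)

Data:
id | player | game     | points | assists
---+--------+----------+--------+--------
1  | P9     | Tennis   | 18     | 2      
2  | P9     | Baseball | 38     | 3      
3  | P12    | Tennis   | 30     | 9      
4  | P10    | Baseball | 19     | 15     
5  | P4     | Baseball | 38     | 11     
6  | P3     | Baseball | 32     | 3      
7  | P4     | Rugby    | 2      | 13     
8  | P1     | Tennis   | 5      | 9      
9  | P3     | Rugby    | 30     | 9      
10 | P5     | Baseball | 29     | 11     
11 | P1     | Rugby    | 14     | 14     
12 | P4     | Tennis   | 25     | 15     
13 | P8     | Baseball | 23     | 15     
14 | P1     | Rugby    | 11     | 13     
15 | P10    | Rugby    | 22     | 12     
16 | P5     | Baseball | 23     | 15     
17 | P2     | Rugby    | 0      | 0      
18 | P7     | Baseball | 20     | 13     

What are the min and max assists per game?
SELECT game, MIN(assists), MAX(assists)
FROM scores
GROUP BY game

Result:
  Baseball: min=3, max=15
  Rugby: min=0, max=14
  Tennis: min=2, max=15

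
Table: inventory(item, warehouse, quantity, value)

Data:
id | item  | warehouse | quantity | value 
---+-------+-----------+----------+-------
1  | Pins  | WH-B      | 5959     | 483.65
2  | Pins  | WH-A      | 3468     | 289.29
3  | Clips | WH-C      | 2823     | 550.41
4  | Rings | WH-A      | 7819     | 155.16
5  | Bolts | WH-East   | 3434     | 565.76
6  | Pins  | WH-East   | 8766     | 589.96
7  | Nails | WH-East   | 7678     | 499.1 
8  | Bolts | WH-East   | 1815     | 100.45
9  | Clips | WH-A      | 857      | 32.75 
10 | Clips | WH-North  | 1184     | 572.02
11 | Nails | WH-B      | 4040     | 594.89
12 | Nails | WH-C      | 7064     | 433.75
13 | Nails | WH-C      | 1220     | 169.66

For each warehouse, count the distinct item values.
SELECT warehouse, COUNT(DISTINCT item)
FROM inventory
GROUP BY warehouse

Result:
  WH-A: 3 distinct
  WH-B: 2 distinct
  WH-C: 2 distinct
  WH-East: 3 distinct
  WH-North: 1 distinct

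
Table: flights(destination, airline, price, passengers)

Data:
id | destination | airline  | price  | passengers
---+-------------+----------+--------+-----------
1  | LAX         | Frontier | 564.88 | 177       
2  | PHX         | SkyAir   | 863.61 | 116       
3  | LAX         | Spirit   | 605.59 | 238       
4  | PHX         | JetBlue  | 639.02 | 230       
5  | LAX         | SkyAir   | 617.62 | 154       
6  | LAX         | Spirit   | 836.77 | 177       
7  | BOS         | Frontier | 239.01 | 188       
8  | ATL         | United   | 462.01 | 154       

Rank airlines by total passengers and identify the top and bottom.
SELECT airline, SUM(passengers)
FROM flights
GROUP BY airline
ORDER BY SUM(passengers)

All groups:
  United: 154
  JetBlue: 230
  SkyAir: 270
  Frontier: 365
  Spirit: 415

Highest: Spirit (415)
Lowest: United (154)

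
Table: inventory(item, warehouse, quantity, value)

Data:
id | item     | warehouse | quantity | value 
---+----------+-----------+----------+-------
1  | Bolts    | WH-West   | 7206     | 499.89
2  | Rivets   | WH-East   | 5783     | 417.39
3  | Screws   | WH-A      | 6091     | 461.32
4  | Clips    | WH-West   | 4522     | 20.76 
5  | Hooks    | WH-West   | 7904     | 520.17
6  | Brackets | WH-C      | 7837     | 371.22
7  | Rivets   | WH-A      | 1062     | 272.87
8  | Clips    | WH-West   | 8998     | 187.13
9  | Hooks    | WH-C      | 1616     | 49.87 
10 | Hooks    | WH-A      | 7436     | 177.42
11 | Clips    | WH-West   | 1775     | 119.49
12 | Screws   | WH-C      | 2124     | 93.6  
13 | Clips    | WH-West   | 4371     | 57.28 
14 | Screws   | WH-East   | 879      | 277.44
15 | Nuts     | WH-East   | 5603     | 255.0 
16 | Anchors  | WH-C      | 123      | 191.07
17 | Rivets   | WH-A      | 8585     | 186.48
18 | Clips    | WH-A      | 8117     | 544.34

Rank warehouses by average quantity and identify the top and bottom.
SELECT warehouse, AVG(quantity)
FROM inventory
GROUP BY warehouse
ORDER BY AVG(quantity)

All groups:
  WH-C: 2925.00
  WH-East: 4088.33
  WH-West: 5796.00
  WH-A: 6258.20

Highest: WH-A (6258.20)
Lowest: WH-C (2925.00)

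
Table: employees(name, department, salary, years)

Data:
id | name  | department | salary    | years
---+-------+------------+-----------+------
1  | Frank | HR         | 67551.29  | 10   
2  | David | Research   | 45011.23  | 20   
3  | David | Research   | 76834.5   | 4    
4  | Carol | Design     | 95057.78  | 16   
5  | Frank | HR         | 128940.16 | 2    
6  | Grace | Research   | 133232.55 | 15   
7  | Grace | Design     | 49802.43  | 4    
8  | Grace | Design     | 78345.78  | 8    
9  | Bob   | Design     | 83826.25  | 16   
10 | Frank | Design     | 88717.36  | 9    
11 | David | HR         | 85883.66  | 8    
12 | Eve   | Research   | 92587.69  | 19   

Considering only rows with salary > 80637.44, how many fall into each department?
SELECT department, COUNT(*)
FROM employees
WHERE salary > 80637.44
GROUP BY department

Note: WHERE filters rows before grouping.

Result:
  Design: 3
  HR: 2
  Research: 2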